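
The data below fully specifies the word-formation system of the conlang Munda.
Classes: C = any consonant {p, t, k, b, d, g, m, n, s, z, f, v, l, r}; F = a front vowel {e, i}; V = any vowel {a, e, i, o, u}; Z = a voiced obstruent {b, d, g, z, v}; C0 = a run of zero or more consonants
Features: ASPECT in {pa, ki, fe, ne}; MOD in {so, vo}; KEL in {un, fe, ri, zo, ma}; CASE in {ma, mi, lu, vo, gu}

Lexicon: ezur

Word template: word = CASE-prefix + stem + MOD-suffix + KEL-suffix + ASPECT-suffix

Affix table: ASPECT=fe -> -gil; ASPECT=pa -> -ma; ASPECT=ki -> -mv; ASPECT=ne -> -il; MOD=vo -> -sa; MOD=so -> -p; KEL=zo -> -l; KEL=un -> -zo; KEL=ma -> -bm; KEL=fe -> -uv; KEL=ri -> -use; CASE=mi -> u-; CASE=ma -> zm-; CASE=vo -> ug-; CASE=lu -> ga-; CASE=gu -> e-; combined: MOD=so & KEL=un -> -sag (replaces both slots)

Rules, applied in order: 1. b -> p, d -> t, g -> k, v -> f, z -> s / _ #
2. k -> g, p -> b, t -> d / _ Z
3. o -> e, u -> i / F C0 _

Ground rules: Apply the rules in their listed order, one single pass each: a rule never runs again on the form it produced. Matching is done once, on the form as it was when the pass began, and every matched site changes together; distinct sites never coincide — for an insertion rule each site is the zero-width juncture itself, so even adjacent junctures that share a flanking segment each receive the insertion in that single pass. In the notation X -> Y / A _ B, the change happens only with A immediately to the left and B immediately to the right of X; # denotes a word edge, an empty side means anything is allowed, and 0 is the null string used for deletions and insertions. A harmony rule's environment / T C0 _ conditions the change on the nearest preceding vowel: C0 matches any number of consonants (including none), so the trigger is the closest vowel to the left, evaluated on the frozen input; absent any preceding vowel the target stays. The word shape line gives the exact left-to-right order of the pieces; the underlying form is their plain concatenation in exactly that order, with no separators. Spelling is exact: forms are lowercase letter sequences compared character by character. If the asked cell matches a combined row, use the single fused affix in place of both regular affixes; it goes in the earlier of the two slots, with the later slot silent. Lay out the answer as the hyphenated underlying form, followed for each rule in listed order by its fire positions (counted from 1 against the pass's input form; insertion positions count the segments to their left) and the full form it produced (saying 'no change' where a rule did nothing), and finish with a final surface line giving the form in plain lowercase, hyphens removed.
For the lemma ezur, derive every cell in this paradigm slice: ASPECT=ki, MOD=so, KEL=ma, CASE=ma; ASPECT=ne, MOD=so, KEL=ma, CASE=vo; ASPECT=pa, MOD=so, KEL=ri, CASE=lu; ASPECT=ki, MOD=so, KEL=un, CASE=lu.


cell ASPECT=ki, MOD=so, KEL=ma, CASE=ma:
underlying: zm-ezur-p-bm-mv
1. b -> p, d -> t, g -> k, v -> f, z -> s / _ #: fires at position(s) 11: zmezurpbmmf
2. k -> g, p -> b, t -> d / _ Z: fires at position(s) 7: zmezurbbmmf
3. o -> e, u -> i / F C0 _: fires at position(s) 5: zmezirbbmmf
surface: zmezirbbmmf

cell ASPECT=ne, MOD=so, KEL=ma, CASE=vo:
underlying: ug-ezur-p-bm-il
1. b -> p, d -> t, g -> k, v -> f, z -> s / _ #: no change
2. k -> g, p -> b, t -> d / _ Z: fires at position(s) 7: ugezurbbmil
3. o -> e, u -> i / F C0 _: fires at position(s) 5: ugezirbbmil
surface: ugezirbbmil

cell ASPECT=pa, MOD=so, KEL=ri, CASE=lu:
underlying: ga-ezur-p-use-ma
1. b -> p, d -> t, g -> k, v -> f, z -> s / _ #: no change
2. k -> g, p -> b, t -> d / _ Z: no change
3. o -> e, u -> i / F C0 _: fires at position(s) 5: gaezirpusema
surface: gaezirpusema

cell ASPECT=ki, MOD=so, KEL=un, CASE=lu:
underlying: ga-ezur-sag-mv
1. b -> p, d -> t, g -> k, v -> f, z -> s / _ #: fires at position(s) 11: gaezursagmf
2. k -> g, p -> b, t -> d / _ Z: no change
3. o -> e, u -> i / F C0 _: fires at position(s) 5: gaezirsagmf
surface: gaezirsagmf


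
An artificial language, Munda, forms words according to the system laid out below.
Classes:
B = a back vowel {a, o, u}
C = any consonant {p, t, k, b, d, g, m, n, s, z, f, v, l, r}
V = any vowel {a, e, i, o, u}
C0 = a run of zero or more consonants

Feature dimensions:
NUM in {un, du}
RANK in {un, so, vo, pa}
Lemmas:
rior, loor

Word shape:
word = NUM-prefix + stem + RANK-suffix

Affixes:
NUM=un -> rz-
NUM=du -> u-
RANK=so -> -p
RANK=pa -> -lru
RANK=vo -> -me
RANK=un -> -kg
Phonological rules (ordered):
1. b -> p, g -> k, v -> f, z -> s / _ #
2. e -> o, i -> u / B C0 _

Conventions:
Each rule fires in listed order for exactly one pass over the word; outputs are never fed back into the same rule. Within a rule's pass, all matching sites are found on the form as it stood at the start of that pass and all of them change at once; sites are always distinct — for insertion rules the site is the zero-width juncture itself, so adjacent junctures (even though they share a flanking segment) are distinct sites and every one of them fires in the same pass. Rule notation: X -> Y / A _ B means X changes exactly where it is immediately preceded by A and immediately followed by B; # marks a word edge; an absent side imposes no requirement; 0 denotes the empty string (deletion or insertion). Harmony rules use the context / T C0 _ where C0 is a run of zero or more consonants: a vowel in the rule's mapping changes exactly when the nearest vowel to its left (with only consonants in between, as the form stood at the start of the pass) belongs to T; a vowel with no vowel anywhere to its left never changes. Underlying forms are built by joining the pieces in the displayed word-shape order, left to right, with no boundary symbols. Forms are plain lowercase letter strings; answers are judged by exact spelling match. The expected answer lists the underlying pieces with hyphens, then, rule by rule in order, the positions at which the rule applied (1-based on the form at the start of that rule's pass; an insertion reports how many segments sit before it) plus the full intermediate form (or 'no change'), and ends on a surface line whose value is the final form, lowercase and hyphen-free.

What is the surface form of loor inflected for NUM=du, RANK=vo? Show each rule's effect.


underlying: u-loor-me
1. b -> p, g -> k, v -> f, z -> s / _ #: no change
2. e -> o, i -> u / B C0 _: fires at position(s) 7: uloormo
surface: uloormo


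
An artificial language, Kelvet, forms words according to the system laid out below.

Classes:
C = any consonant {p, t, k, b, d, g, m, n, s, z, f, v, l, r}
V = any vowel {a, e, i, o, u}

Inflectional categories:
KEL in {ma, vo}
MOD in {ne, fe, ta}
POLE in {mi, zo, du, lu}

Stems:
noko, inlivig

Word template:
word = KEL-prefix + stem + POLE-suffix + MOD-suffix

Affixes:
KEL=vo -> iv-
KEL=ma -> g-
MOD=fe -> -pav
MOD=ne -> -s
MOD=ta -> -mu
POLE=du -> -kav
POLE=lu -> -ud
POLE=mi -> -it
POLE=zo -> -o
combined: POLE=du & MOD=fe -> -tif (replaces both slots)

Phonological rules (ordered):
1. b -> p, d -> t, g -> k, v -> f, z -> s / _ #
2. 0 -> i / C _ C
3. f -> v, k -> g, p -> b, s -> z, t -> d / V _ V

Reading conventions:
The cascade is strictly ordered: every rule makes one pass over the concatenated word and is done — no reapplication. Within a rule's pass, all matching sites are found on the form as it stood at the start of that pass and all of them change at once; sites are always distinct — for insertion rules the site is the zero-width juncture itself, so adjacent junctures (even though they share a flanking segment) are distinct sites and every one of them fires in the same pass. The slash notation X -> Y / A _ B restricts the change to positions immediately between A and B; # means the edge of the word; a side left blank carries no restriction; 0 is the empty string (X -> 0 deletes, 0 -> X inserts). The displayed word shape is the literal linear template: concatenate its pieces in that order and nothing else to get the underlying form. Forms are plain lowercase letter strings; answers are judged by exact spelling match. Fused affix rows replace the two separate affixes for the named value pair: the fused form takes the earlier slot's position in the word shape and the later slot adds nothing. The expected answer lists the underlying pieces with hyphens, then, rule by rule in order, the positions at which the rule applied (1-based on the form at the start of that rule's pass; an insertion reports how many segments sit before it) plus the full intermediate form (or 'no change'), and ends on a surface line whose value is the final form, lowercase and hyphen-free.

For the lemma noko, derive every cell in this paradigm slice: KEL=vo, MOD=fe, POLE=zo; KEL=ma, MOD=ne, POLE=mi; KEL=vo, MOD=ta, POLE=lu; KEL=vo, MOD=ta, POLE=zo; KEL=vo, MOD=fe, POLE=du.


cell KEL=vo, MOD=fe, POLE=zo:
underlying: iv-noko-o-pav
1. b -> p, d -> t, g -> k, v -> f, z -> s / _ #: fires at position(s) 10: ivnokoopaf
2. 0 -> i / C _ C: inserts after position(s) 2: ivinokoopaf
3. f -> v, k -> g, p -> b, s -> z, t -> d / V _ V: fires at position(s) 6, 9: ivinogoobaf
surface: ivinogoobaf

cell KEL=ma, MOD=ne, POLE=mi:
underlying: g-noko-it-s
1. b -> p, d -> t, g -> k, v -> f, z -> s / _ #: no change
2. 0 -> i / C _ C: inserts after position(s) 1, 7: ginokoitis
3. f -> v, k -> g, p -> b, s -> z, t -> d / V _ V: fires at position(s) 5, 8: ginogoidis
surface: ginogoidis

cell KEL=vo, MOD=ta, POLE=lu:
underlying: iv-noko-ud-mu
1. b -> p, d -> t, g -> k, v -> f, z -> s / _ #: no change
2. 0 -> i / C _ C: inserts after position(s) 2, 8: ivinokoudimu
3. f -> v, k -> g, p -> b, s -> z, t -> d / V _ V: fires at position(s) 6: ivinogoudimu
surface: ivinogoudimu

cell KEL=vo, MOD=ta, POLE=zo:
underlying: iv-noko-o-mu
1. b -> p, d -> t, g -> k, v -> f, z -> s / _ #: no change
2. 0 -> i / C _ C: inserts after position(s) 2: ivinokoomu
3. f -> v, k -> g, p -> b, s -> z, t -> d / V _ V: fires at position(s) 6: ivinogoomu
surface: ivinogoomu

cell KEL=vo, MOD=fe, POLE=du:
underlying: iv-noko-tif
1. b -> p, d -> t, g -> k, v -> f, z -> s / _ #: no change
2. 0 -> i / C _ C: inserts after position(s) 2: ivinokotif
3. f -> v, k -> g, p -> b, s -> z, t -> d / V _ V: fires at position(s) 6, 8: ivinogodif
surface: ivinogodif


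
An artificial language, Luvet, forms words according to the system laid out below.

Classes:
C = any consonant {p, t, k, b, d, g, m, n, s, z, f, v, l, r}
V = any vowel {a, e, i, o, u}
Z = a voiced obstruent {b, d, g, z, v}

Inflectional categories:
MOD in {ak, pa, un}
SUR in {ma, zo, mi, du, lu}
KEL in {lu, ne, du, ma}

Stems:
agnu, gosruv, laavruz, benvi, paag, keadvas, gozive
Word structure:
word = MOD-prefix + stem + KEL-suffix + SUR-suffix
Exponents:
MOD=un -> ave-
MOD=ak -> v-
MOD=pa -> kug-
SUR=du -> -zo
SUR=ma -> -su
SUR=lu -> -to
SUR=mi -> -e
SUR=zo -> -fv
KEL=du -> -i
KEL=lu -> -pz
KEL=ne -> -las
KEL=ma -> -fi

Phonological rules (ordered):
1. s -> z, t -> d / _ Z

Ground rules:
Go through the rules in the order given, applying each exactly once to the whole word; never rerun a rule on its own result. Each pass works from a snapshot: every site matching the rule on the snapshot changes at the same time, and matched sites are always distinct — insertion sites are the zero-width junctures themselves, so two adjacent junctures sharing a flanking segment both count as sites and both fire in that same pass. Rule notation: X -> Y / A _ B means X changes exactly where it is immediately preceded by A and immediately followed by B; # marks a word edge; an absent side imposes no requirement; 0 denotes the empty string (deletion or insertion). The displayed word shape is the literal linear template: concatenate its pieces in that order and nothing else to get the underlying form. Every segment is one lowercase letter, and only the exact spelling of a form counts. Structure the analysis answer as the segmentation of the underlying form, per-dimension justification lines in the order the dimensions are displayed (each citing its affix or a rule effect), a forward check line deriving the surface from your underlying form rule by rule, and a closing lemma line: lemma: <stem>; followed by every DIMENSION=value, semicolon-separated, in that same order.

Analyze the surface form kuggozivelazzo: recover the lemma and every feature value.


underlying: kug-gozive-las-zo
MOD=pa - signalled by the affix kug-
SUR=du - signalled by the affix -zo
KEL=ne - signalled by the affix -las
check: kuggozivelaszo -> kuggozivelazzo
lemma: gozive; MOD=pa; SUR=du; KEL=ne


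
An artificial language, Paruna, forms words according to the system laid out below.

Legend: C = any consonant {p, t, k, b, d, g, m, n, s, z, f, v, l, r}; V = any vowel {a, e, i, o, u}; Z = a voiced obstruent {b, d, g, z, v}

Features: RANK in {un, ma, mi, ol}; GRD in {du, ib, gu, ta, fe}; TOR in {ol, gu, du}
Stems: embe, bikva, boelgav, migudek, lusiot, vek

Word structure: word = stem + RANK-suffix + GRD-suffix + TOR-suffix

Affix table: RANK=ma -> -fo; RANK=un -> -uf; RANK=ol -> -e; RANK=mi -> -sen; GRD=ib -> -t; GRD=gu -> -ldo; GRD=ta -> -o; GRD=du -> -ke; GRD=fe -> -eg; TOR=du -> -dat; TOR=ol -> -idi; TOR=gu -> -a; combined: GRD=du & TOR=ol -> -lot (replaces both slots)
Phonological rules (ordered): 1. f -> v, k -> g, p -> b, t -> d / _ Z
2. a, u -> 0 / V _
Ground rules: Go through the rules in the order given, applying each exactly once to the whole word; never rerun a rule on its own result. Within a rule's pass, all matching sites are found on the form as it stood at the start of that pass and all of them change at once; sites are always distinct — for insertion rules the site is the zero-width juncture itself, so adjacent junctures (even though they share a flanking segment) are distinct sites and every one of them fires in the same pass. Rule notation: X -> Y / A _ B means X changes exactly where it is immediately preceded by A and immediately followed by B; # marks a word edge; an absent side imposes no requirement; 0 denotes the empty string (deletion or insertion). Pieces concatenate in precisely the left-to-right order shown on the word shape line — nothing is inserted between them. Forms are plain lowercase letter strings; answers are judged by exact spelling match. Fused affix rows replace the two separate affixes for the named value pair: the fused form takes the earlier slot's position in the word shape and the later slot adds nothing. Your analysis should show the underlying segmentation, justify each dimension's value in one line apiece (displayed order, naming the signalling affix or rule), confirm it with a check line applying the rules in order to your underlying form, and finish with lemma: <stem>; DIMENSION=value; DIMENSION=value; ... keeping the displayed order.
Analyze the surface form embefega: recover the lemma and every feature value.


underlying: embe-uf-eg-a
RANK=un - signalled by the affix -uf
GRD=fe - signalled by the affix -eg
TOR=gu - signalled by the affix -a
check: embeufega -> embeufega -> embefega
lemma: embe; RANK=un; GRD=fe; TOR=gu


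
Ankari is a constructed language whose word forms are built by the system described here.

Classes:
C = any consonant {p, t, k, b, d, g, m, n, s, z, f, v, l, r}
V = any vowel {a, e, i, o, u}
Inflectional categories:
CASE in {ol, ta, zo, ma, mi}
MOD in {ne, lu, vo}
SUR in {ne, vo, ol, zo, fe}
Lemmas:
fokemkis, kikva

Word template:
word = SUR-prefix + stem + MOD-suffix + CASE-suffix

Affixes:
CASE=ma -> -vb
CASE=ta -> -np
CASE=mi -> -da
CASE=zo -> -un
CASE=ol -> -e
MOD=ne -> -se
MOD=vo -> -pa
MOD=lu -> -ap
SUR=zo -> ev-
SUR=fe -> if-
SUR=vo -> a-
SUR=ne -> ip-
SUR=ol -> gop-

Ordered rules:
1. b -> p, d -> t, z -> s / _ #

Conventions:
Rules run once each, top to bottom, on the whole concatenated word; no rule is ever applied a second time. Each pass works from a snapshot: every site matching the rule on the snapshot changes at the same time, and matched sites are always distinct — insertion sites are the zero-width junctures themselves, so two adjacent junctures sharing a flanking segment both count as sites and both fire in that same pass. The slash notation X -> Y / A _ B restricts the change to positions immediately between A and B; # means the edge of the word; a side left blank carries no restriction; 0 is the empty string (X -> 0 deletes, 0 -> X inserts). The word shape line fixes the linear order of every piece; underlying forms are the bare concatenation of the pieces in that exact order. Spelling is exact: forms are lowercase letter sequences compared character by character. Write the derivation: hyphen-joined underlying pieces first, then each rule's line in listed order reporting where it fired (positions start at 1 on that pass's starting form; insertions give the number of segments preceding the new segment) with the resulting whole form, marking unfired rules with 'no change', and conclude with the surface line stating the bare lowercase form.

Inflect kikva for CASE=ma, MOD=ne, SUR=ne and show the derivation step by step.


underlying: ip-kikva-se-vb
1. b -> p, d -> t, z -> s / _ #: fires at position(s) 11: ipkikvasevp
surface: ipkikvasevp


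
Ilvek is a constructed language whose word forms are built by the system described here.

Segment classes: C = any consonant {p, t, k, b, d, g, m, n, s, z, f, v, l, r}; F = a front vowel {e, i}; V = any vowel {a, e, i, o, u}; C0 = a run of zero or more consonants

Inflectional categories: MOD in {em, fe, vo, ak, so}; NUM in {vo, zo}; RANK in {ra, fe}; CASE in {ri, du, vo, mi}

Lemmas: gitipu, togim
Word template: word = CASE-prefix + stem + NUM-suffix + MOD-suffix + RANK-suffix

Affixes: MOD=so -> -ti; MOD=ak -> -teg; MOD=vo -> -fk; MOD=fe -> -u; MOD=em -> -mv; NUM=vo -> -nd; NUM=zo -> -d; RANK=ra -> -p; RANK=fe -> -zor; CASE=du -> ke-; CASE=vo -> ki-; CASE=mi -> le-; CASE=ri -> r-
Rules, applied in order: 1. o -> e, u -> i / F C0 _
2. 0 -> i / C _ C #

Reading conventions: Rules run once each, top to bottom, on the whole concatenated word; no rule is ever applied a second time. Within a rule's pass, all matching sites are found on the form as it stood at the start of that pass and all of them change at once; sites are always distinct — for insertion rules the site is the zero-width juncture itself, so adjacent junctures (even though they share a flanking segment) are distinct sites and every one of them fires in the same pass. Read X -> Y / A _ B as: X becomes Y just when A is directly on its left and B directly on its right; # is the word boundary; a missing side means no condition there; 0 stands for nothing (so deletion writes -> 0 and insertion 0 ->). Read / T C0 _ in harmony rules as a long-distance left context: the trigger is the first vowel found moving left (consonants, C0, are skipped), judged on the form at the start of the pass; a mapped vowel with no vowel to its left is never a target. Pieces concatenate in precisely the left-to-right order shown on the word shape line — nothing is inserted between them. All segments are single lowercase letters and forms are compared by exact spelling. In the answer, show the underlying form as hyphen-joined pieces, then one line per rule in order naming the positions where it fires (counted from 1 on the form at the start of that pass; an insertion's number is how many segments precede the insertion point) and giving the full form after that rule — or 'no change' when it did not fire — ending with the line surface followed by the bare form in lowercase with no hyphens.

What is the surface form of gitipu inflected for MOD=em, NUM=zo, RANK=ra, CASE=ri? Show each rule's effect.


underlying: r-gitipu-d-mv-p
1. o -> e, u -> i / F C0 _: fires at position(s) 7: rgitipidmvp
2. 0 -> i / C _ C #: inserts after position(s) 10: rgitipidmvip
surface: rgitipidmvip


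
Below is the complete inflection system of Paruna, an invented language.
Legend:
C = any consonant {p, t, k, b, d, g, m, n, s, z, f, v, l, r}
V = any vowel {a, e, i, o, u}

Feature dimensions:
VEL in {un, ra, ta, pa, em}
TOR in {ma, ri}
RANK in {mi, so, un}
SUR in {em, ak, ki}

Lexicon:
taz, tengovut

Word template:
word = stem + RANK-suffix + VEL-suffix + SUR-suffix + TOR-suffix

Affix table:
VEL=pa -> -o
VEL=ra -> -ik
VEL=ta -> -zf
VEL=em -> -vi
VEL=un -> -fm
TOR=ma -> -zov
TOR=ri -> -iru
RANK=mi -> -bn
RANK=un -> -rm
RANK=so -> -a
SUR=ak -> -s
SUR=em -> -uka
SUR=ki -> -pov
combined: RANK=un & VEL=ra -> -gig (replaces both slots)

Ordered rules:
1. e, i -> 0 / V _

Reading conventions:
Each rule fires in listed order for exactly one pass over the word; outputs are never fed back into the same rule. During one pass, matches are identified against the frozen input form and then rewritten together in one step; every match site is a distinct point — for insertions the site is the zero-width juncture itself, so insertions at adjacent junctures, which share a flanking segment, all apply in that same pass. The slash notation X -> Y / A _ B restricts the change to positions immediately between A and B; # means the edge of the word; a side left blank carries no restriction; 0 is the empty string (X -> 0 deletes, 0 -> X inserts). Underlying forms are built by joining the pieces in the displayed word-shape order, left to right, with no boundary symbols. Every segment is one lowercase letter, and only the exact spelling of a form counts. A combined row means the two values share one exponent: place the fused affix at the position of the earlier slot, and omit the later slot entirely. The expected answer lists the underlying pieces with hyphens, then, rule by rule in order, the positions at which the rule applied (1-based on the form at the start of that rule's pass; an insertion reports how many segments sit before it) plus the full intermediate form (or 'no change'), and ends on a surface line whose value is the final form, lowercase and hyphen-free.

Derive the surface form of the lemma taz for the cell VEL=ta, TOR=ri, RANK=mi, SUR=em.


underlying: taz-bn-zf-uka-iru
1. e, i -> 0 / V _: fires at position(s) 11: tazbnzfukaru
surface: tazbnzfukaru


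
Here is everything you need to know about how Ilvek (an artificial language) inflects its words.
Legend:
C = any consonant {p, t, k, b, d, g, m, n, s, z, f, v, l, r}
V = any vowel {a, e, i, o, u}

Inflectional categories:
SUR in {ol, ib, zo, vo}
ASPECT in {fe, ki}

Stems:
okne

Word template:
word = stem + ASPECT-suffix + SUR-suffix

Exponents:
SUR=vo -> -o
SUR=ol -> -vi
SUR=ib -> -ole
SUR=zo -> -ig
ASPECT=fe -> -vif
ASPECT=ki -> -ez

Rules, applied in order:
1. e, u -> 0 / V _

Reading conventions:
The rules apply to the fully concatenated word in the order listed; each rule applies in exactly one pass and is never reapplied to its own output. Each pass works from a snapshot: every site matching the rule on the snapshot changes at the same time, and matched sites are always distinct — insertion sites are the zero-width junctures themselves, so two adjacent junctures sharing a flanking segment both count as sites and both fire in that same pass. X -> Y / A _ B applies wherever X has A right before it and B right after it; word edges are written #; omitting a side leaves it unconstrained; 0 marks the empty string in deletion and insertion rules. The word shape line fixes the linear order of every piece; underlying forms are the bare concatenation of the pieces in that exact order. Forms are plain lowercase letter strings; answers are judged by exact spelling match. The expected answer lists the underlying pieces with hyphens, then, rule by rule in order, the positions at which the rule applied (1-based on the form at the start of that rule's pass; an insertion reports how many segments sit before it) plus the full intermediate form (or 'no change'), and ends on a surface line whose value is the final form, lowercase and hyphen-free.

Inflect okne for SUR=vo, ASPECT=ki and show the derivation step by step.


underlying: okne-ez-o
1. e, u -> 0 / V _: fires at position(s) 5: oknezo
surface: oknezo


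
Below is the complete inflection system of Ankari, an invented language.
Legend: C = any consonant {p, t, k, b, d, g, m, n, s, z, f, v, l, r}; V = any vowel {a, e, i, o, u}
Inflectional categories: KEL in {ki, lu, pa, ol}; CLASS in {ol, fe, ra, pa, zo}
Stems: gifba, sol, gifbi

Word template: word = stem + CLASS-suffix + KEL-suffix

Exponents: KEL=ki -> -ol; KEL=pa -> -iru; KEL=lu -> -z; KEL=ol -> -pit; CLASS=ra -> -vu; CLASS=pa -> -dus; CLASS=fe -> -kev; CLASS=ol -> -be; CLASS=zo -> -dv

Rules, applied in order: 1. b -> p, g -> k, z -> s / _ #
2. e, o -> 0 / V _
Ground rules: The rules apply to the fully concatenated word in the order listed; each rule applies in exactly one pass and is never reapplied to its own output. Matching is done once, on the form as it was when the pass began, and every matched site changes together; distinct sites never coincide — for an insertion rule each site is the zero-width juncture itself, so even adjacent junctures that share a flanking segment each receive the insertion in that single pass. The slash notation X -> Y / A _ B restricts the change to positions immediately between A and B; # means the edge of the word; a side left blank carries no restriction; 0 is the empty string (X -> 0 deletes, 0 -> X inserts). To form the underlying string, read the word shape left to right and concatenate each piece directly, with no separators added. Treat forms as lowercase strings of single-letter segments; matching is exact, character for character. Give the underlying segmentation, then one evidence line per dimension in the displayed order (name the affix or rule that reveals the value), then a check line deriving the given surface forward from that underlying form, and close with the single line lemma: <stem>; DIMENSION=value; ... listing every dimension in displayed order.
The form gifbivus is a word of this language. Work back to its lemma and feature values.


underlying: gifbi-vu-z
KEL=lu - signalled by the affix -z
CLASS=ra - signalled by the affix -vu
check: gifbivuz -> gifbivus -> gifbivus
lemma: gifbi; KEL=lu; CLASS=ra


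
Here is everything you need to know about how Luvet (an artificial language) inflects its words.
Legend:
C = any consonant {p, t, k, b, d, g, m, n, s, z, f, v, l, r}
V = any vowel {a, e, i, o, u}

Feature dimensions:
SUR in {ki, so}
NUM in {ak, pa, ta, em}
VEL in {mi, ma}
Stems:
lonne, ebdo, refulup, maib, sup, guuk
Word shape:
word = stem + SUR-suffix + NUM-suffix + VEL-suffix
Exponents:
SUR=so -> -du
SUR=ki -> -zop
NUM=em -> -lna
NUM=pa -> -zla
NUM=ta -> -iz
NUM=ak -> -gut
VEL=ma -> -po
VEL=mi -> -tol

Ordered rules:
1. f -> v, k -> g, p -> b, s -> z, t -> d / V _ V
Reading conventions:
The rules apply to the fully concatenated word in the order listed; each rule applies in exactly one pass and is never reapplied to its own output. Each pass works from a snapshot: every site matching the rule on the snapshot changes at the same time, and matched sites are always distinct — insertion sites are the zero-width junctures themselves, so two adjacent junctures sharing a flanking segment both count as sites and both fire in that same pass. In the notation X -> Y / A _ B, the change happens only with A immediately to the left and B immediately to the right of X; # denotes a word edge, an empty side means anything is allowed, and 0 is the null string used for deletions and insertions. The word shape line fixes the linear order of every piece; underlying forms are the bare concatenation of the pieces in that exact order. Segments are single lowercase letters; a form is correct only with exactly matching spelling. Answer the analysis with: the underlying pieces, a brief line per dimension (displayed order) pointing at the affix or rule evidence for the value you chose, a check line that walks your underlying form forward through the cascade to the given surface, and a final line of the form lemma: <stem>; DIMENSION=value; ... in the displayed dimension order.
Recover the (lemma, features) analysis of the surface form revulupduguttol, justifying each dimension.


underlying: refulup-du-gut-tol
SUR=so - signalled by the affix -du
NUM=ak - signalled by the affix -gut
VEL=mi - signalled by the affix -tol
check: refulupduguttol -> revulupduguttol
lemma: refulup; SUR=so; NUM=ak; VEL=mi


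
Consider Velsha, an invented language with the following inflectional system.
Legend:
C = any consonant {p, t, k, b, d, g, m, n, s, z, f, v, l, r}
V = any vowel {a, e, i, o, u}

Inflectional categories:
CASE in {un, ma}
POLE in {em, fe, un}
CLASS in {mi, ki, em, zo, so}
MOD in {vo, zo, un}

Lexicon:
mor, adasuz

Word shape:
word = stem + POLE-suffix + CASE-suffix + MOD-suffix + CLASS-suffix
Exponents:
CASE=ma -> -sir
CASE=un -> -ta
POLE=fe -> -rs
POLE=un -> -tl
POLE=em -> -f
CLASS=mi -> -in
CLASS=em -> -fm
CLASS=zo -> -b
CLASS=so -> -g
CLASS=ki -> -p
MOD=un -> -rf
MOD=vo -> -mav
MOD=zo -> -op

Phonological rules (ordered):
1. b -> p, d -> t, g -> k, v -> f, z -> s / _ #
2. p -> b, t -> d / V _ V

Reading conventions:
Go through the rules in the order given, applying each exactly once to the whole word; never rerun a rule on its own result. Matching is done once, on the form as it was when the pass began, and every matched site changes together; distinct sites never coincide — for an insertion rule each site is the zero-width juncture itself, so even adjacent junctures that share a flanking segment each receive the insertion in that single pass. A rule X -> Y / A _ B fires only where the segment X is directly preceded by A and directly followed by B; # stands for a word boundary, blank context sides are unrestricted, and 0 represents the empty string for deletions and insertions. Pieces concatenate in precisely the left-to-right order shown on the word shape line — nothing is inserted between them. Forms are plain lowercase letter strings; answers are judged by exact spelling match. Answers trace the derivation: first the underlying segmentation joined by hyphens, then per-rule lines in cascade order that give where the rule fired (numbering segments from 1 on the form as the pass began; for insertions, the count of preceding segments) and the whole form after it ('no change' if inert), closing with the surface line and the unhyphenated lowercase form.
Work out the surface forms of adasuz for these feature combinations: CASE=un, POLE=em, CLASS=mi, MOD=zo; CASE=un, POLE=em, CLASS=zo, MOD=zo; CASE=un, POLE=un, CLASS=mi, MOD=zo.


cell CASE=un, POLE=em, CLASS=mi, MOD=zo:
underlying: adasuz-f-ta-op-in
1. b -> p, d -> t, g -> k, v -> f, z -> s / _ #: no change
2. p -> b, t -> d / V _ V: fires at position(s) 11: adasuzftaobin
surface: adasuzftaobin

cell CASE=un, POLE=em, CLASS=zo, MOD=zo:
underlying: adasuz-f-ta-op-b
1. b -> p, d -> t, g -> k, v -> f, z -> s / _ #: fires at position(s) 12: adasuzftaopp
2. p -> b, t -> d / V _ V: no change
surface: adasuzftaopp

cell CASE=un, POLE=un, CLASS=mi, MOD=zo:
underlying: adasuz-tl-ta-op-in
1. b -> p, d -> t, g -> k, v -> f, z -> s / _ #: no change
2. p -> b, t -> d / V _ V: fires at position(s) 12: adasuztltaobin
surface: adasuztltaobin


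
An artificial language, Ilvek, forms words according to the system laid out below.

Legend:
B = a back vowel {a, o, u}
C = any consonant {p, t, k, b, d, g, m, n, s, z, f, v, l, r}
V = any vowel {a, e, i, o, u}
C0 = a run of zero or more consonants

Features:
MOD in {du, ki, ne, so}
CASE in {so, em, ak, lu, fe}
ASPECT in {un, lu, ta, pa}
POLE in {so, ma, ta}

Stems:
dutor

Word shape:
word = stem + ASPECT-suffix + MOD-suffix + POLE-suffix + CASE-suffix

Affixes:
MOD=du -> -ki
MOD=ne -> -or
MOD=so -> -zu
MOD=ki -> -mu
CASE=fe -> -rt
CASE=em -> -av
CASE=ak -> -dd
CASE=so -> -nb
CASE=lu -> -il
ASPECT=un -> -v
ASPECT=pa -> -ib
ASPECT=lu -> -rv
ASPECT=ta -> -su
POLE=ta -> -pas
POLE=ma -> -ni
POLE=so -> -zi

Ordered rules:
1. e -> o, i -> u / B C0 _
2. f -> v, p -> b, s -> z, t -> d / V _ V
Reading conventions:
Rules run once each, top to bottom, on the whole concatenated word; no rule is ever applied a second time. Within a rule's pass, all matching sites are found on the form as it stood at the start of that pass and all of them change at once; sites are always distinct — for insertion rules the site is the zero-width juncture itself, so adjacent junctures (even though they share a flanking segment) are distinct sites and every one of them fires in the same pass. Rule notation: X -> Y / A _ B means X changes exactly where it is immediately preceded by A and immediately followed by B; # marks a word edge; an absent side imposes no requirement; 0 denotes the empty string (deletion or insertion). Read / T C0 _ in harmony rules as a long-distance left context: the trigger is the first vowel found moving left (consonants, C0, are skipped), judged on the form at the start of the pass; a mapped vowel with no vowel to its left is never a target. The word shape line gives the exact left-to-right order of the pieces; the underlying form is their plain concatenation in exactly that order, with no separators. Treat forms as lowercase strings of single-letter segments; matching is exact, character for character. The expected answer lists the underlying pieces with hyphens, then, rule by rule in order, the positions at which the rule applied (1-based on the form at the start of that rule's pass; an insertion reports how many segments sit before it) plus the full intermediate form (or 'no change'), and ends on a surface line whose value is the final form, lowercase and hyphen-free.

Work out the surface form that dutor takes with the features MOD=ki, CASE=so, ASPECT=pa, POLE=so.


underlying: dutor-ib-mu-zi-nb
1. e -> o, i -> u / B C0 _: fires at position(s) 6, 11: dutorubmuzunb
2. f -> v, p -> b, s -> z, t -> d / V _ V: fires at position(s) 3: dudorubmuzunb
surface: dudorubmuzunb


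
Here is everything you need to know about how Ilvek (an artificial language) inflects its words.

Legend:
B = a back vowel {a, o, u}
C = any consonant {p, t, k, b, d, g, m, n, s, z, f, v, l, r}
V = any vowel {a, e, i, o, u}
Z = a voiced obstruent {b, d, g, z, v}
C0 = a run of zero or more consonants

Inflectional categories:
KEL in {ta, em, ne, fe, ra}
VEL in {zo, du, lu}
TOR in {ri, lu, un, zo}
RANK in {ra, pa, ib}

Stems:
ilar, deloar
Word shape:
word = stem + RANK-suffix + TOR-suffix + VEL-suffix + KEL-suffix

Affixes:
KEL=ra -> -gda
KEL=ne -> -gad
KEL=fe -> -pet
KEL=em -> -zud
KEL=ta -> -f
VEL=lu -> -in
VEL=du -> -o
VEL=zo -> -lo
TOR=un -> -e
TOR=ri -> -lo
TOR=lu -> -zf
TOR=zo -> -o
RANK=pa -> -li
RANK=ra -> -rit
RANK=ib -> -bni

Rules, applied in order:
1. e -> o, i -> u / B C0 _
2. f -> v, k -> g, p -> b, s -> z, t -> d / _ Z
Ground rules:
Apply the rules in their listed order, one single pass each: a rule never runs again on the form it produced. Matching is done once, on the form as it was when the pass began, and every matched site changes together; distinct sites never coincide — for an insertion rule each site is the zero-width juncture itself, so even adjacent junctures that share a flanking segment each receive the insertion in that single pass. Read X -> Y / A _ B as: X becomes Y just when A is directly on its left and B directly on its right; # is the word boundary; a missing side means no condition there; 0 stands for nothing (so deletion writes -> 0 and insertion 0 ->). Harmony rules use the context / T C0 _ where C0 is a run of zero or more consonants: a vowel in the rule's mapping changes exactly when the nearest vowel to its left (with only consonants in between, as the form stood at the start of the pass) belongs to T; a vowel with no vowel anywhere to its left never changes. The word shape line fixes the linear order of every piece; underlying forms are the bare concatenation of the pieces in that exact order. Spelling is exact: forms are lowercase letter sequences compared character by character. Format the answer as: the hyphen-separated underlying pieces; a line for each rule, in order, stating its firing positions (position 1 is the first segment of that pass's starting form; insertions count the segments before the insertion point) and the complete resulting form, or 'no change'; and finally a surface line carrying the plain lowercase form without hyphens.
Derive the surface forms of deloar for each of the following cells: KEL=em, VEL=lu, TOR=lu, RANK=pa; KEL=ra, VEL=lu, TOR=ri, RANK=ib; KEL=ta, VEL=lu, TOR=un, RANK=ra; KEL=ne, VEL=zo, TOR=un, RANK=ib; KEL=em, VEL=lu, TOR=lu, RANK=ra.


cell KEL=em, VEL=lu, TOR=lu, RANK=pa:
underlying: deloar-li-zf-in-zud
1. e -> o, i -> u / B C0 _: fires at position(s) 8: deloarluzfinzud
2. f -> v, k -> g, p -> b, s -> z, t -> d / _ Z: no change
surface: deloarluzfinzud

cell KEL=ra, VEL=lu, TOR=ri, RANK=ib:
underlying: deloar-bni-lo-in-gda
1. e -> o, i -> u / B C0 _: fires at position(s) 9, 12: deloarbnuloungda
2. f -> v, k -> g, p -> b, s -> z, t -> d / _ Z: no change
surface: deloarbnuloungda

cell KEL=ta, VEL=lu, TOR=un, RANK=ra:
underlying: deloar-rit-e-in-f
1. e -> o, i -> u / B C0 _: fires at position(s) 8: deloarruteinf
2. f -> v, k -> g, p -> b, s -> z, t -> d / _ Z: no change
surface: deloarruteinf

cell KEL=ne, VEL=zo, TOR=un, RANK=ib:
underlying: deloar-bni-e-lo-gad
1. e -> o, i -> u / B C0 _: fires at position(s) 9: deloarbnuelogad
2. f -> v, k -> g, p -> b, s -> z, t -> d / _ Z: no change
surface: deloarbnuelogad

cell KEL=em, VEL=lu, TOR=lu, RANK=ra:
underlying: deloar-rit-zf-in-zud
1. e -> o, i -> u / B C0 _: fires at position(s) 8: deloarrutzfinzud
2. f -> v, k -> g, p -> b, s -> z, t -> d / _ Z: fires at position(s) 9: deloarrudzfinzud
surface: deloarrudzfinzud


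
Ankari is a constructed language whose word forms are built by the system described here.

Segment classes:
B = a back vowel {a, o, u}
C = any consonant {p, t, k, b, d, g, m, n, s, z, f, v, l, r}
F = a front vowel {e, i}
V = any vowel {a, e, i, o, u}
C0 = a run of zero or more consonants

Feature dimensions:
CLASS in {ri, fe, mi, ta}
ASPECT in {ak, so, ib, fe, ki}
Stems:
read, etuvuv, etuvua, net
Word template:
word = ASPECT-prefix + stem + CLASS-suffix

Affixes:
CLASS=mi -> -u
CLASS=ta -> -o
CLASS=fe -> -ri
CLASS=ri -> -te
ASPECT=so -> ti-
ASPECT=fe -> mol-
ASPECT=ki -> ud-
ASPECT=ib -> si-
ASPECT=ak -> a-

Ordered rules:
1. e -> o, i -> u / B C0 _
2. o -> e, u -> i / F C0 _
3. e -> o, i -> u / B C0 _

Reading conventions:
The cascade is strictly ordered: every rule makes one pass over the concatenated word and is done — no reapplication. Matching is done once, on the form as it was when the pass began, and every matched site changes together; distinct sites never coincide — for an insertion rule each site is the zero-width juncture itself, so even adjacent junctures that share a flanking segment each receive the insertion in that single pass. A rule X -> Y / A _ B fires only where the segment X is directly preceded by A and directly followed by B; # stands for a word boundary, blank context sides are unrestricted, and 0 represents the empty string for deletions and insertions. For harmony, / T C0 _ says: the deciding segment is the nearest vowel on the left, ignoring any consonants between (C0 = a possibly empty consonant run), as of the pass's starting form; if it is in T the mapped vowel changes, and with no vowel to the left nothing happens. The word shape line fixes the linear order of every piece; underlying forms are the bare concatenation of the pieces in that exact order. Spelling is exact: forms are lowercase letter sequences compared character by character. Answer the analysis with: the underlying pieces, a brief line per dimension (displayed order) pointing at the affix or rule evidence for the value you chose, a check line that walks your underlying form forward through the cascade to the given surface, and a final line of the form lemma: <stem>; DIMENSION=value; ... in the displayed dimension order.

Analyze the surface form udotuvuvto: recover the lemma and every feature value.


underlying: ud-etuvuv-te
CLASS=ri - signalled by the affix -te
ASPECT=ki - signalled by the affix ud-
check: udetuvuvte -> udotuvuvto -> udotuvuvto -> udotuvuvto
lemma: etuvuv; CLASS=ri; ASPECT=ki


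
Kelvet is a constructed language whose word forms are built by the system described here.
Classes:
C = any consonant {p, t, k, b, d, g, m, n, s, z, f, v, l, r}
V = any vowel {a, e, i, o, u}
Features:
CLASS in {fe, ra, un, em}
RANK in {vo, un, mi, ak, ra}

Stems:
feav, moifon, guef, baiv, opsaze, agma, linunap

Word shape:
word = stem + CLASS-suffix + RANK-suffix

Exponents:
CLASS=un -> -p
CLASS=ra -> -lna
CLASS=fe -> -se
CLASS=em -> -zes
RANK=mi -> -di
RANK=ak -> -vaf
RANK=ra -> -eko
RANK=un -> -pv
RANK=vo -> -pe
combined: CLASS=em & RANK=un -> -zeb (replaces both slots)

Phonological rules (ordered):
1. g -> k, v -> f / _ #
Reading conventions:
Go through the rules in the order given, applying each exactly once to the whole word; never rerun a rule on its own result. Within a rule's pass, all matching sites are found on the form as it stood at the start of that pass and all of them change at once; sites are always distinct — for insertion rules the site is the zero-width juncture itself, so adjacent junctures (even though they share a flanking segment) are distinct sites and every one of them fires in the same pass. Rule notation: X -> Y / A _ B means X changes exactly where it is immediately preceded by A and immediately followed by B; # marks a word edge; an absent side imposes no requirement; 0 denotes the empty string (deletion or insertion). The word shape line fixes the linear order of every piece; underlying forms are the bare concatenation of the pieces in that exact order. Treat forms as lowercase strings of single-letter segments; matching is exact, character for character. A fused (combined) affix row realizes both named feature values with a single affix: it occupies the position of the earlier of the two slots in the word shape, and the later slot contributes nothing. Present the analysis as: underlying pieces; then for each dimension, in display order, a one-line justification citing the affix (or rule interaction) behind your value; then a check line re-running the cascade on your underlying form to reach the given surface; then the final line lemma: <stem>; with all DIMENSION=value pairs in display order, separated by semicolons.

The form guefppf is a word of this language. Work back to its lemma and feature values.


underlying: guef-p-pv
CLASS=un - signalled by the affix -p
RANK=un - signalled by the affix -pv
check: guefppv -> guefppf
lemma: guef; CLASS=un; RANK=un
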